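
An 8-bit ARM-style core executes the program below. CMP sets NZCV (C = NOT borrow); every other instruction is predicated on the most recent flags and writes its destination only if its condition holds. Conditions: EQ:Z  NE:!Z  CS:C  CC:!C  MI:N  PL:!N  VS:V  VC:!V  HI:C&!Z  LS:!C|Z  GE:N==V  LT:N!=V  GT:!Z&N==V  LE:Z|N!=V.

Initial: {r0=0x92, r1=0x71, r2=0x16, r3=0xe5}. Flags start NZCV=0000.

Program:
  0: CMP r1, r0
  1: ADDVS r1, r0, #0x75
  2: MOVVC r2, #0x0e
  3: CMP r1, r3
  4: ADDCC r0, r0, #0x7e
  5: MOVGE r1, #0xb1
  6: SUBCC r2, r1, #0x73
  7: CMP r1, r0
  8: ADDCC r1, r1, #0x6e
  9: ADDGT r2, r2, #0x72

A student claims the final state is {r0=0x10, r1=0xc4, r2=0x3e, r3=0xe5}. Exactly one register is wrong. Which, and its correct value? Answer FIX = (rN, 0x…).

FIX = (r1, 0xb1)

0: ✓ CMP  NZCV=1001
1: ✓ ADDVS  r1←0x07
2: · MOVVC
3: ✓ CMP  NZCV=0000
4: ✓ ADDCC  r0←0x10
5: ✓ MOVGE  r1←0xb1
6: ✓ SUBCC  r2←0x3e
7: ✓ CMP  NZCV=1010
8: · ADDCC
9: · ADDGT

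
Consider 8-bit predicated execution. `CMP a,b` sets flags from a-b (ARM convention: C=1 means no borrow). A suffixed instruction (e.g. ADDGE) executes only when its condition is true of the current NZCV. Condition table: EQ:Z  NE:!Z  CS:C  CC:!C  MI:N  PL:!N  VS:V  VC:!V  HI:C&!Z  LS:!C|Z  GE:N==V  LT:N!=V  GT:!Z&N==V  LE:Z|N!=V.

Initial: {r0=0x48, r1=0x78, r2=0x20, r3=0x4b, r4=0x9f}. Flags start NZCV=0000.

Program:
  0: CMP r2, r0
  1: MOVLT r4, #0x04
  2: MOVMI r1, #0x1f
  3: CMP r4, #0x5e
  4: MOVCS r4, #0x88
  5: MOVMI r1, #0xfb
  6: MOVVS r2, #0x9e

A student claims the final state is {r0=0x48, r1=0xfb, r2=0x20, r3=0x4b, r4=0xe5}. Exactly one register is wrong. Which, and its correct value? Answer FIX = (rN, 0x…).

[0] flags=1000 → (cmp)
[1] flags=1000 LT?T → r4=0x04
[2] flags=1000 MI?T → r1=0x1f
[3] flags=1000 → (cmp)
[4] flags=1000 CS?F → skip
[5] flags=1000 MI?T → r1=0xfb
[6] flags=1000 VS?F → skip

FIX = (r4, 0x04)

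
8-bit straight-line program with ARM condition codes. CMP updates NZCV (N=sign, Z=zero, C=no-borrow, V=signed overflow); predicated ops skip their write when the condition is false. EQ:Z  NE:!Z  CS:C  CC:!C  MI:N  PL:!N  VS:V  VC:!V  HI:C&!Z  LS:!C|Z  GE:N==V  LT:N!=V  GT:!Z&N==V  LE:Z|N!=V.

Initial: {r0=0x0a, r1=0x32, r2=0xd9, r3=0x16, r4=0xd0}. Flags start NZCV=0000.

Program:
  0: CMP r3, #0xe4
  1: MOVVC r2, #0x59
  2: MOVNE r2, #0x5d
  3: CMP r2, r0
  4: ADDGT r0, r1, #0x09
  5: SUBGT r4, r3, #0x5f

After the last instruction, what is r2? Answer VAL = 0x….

[0] flags=0000 → (cmp)
[1] flags=0000 VC?T → r2=0x59
[2] flags=0000 NE?T → r2=0x5d
[3] flags=0010 → (cmp)
[4] flags=0010 GT?T → r0=0x3b
[5] flags=0010 GT?T → r4=0xb7

VAL = 0x5d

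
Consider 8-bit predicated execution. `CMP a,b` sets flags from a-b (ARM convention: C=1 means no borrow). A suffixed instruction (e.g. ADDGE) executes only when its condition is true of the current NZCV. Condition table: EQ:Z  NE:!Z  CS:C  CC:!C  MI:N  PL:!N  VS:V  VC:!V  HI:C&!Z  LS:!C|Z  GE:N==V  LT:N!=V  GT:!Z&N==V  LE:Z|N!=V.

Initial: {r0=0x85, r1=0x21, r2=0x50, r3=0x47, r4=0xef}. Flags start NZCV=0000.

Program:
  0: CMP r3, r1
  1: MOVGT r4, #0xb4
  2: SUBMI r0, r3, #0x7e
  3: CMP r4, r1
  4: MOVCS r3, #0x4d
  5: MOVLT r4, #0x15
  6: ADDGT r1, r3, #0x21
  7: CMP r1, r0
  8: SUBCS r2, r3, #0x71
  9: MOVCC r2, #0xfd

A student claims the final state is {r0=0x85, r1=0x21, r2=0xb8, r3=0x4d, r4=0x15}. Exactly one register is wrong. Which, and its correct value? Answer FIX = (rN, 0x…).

FIX = (r2, 0xfd)

[0] flags=0010 → (cmp)
[1] flags=0010 GT?T → r4=0xb4
[2] flags=0010 MI?F → skip
[3] flags=1010 → (cmp)
[4] flags=1010 CS?T → r3=0x4d
[5] flags=1010 LT?T → r4=0x15
[6] flags=1010 GT?F → skip
[7] flags=1001 → (cmp)
[8] flags=1001 CS?F → skip
[9] flags=1001 CC?T → r2=0xfd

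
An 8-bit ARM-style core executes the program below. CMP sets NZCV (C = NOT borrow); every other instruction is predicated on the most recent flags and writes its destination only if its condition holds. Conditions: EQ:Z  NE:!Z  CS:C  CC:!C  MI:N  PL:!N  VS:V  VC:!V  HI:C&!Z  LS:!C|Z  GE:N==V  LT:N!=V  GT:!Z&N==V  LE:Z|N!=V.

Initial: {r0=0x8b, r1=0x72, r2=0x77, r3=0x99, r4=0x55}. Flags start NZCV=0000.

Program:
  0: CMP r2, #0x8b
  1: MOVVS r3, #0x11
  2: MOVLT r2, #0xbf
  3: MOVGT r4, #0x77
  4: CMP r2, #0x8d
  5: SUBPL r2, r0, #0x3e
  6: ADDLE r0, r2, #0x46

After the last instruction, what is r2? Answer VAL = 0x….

[0] flags=1001 → (cmp)
[1] flags=1001 VS?T → r3=0x11
[2] flags=1001 LT?F → skip
[3] flags=1001 GT?T → r4=0x77
[4] flags=1001 → (cmp)
[5] flags=1001 PL?F → skip
[6] flags=1001 LE?F → skip

VAL = 0x77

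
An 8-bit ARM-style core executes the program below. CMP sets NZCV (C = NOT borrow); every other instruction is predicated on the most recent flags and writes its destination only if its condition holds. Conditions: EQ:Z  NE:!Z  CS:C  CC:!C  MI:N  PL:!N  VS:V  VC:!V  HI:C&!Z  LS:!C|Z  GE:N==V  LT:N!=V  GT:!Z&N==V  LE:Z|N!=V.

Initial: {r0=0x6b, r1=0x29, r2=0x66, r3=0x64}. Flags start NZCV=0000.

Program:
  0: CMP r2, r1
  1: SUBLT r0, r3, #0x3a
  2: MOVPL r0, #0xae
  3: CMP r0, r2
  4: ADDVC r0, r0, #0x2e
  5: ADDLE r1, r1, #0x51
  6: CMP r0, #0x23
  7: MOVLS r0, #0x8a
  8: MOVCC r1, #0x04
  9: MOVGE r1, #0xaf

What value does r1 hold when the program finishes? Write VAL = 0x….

VAL = 0x7a

0: ✓ CMP  NZCV=0010
1: · SUBLT
2: ✓ MOVPL  r0←0xae
3: ✓ CMP  NZCV=0011
4: · ADDVC
5: ✓ ADDLE  r1←0x7a
6: ✓ CMP  NZCV=1010
7: · MOVLS
8: · MOVCC
9: · MOVGE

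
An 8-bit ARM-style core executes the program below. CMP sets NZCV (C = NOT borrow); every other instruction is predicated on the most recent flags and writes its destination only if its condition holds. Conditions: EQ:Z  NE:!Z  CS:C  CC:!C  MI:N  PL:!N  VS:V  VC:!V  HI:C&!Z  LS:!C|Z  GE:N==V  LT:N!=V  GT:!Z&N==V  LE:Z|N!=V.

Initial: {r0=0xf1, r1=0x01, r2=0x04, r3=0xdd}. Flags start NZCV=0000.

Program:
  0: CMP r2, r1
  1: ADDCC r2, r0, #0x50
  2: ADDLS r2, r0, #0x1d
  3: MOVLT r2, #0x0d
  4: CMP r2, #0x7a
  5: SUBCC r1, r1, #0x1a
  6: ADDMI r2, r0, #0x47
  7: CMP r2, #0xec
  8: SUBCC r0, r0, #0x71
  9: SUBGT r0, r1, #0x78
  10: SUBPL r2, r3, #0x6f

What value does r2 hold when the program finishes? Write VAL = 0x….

VAL = 0x6e

0: ✓ CMP  NZCV=0010
1: · ADDCC
2: · ADDLS
3: · MOVLT
4: ✓ CMP  NZCV=1000
5: ✓ SUBCC  r1←0xe7
6: ✓ ADDMI  r2←0x38
7: ✓ CMP  NZCV=0000
8: ✓ SUBCC  r0←0x80
9: ✓ SUBGT  r0←0x6f
10: ✓ SUBPL  r2←0x6e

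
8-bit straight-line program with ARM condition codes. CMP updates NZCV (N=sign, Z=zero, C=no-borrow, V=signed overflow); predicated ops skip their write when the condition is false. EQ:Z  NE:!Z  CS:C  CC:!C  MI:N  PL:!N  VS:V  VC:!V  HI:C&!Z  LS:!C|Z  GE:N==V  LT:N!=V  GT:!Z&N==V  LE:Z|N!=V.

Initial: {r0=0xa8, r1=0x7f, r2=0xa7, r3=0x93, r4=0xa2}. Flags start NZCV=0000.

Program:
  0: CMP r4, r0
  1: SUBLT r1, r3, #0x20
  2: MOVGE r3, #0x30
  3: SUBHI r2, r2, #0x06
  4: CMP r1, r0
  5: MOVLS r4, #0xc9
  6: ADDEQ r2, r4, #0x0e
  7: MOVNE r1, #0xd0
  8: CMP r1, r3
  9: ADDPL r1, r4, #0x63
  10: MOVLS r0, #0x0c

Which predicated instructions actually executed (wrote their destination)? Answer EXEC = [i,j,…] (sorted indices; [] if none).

EXEC = [1,5,7,9]

0: ✓ CMP  NZCV=1000
1: ✓ SUBLT  r1←0x73
2: · MOVGE
3: · SUBHI
4: ✓ CMP  NZCV=1001
5: ✓ MOVLS  r4←0xc9
6: · ADDEQ
7: ✓ MOVNE  r1←0xd0
8: ✓ CMP  NZCV=0010
9: ✓ ADDPL  r1←0x2c
10: · MOVLS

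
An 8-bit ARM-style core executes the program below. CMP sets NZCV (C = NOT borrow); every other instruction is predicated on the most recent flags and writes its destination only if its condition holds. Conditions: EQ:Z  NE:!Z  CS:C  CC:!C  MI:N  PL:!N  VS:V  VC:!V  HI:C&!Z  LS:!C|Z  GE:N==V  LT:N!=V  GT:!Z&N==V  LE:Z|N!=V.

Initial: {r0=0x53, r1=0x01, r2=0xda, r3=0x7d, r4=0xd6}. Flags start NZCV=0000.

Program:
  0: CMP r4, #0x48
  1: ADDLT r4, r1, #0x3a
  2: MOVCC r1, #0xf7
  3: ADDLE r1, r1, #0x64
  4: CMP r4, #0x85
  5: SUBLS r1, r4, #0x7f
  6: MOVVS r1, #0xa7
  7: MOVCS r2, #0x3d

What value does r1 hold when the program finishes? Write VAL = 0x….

VAL = 0xa7

0: ✓ CMP  NZCV=1010
1: ✓ ADDLT  r4←0x3b
2: · MOVCC
3: ✓ ADDLE  r1←0x65
4: ✓ CMP  NZCV=1001
5: ✓ SUBLS  r1←0xbc
6: ✓ MOVVS  r1←0xa7
7: · MOVCS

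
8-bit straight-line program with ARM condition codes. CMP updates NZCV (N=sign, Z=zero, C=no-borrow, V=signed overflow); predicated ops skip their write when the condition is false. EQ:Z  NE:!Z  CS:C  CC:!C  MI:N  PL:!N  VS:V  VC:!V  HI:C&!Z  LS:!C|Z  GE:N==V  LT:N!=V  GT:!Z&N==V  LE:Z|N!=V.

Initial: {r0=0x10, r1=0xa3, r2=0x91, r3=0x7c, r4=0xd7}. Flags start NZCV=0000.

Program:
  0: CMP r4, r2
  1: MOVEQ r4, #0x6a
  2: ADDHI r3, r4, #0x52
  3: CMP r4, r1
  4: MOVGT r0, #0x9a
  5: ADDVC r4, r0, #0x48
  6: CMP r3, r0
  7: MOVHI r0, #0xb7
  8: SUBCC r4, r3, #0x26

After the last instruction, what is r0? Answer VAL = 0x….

VAL = 0x9a

[0] flags=0010 → (cmp)
[1] flags=0010 EQ?F → skip
[2] flags=0010 HI?T → r3=0x29
[3] flags=0010 → (cmp)
[4] flags=0010 GT?T → r0=0x9a
[5] flags=0010 VC?T → r4=0xe2
[6] flags=1001 → (cmp)
[7] flags=1001 HI?F → skip
[8] flags=1001 CC?T → r4=0x03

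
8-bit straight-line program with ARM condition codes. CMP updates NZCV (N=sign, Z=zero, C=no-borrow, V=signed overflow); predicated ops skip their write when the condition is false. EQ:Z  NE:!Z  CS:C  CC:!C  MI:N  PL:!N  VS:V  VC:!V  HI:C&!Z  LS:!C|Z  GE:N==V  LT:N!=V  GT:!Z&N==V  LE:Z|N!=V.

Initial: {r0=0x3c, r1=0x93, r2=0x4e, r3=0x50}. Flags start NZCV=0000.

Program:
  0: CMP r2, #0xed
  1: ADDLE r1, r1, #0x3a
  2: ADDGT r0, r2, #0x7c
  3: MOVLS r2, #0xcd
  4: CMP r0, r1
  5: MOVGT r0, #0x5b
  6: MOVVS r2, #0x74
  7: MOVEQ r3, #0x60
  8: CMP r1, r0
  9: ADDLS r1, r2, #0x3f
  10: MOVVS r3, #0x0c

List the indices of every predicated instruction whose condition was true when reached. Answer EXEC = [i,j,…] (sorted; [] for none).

EXEC = [2,3,5,10]

[0] flags=0000 → (cmp)
[1] flags=0000 LE?F → skip
[2] flags=0000 GT?T → r0=0xca
[3] flags=0000 LS?T → r2=0xcd
[4] flags=0010 → (cmp)
[5] flags=0010 GT?T → r0=0x5b
[6] flags=0010 VS?F → skip
[7] flags=0010 EQ?F → skip
[8] flags=0011 → (cmp)
[9] flags=0011 LS?F → skip
[10] flags=0011 VS?T → r3=0x0c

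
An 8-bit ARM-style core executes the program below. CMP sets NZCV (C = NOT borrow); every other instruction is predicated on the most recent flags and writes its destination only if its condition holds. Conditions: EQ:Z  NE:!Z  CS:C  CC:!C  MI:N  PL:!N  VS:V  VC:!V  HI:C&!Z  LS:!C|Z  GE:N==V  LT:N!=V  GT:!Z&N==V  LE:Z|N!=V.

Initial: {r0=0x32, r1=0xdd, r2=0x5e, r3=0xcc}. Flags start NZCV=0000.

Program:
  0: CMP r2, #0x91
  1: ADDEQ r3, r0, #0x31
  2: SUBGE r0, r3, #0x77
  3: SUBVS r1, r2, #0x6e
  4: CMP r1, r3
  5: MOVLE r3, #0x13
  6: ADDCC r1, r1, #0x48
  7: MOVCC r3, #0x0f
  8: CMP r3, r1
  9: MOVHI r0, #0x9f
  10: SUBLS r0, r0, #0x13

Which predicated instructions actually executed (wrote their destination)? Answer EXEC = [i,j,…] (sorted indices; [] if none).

[0] flags=1001 → (cmp)
[1] flags=1001 EQ?F → skip
[2] flags=1001 GE?T → r0=0x55
[3] flags=1001 VS?T → r1=0xf0
[4] flags=0010 → (cmp)
[5] flags=0010 LE?F → skip
[6] flags=0010 CC?F → skip
[7] flags=0010 CC?F → skip
[8] flags=1000 → (cmp)
[9] flags=1000 HI?F → skip
[10] flags=1000 LS?T → r0=0x42

EXEC = [2,3,10]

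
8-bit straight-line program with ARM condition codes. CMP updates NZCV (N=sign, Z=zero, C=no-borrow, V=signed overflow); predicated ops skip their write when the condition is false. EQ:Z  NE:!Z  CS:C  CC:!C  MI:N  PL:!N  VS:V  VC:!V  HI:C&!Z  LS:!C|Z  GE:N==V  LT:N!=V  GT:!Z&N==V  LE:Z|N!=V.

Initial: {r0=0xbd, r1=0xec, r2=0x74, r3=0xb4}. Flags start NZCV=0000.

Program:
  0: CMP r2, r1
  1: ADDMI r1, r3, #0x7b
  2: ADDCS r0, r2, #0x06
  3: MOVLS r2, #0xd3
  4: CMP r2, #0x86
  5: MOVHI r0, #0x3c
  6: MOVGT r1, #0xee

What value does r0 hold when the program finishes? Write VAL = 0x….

0: ✓ CMP  NZCV=1001
1: ✓ ADDMI  r1←0x2f
2: · ADDCS
3: ✓ MOVLS  r2←0xd3
4: ✓ CMP  NZCV=0010
5: ✓ MOVHI  r0←0x3c
6: ✓ MOVGT  r1←0xee

VAL = 0x3c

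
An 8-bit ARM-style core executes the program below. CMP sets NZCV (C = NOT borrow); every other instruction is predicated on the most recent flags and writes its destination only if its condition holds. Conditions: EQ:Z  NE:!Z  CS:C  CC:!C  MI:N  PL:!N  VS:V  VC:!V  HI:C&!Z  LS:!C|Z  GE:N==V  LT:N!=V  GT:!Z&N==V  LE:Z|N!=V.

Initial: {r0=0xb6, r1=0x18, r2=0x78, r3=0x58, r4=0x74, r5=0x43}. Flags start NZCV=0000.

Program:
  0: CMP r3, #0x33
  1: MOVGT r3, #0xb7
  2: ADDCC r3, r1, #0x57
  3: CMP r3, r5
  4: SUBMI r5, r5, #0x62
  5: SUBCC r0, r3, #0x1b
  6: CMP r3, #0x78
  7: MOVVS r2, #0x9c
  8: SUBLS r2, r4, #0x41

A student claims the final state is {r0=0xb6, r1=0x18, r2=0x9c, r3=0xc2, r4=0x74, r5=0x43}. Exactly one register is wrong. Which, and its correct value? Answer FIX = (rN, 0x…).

[0] flags=0010 → (cmp)
[1] flags=0010 GT?T → r3=0xb7
[2] flags=0010 CC?F → skip
[3] flags=0011 → (cmp)
[4] flags=0011 MI?F → skip
[5] flags=0011 CC?F → skip
[6] flags=0011 → (cmp)
[7] flags=0011 VS?T → r2=0x9c
[8] flags=0011 LS?F → skip

FIX = (r3, 0xb7)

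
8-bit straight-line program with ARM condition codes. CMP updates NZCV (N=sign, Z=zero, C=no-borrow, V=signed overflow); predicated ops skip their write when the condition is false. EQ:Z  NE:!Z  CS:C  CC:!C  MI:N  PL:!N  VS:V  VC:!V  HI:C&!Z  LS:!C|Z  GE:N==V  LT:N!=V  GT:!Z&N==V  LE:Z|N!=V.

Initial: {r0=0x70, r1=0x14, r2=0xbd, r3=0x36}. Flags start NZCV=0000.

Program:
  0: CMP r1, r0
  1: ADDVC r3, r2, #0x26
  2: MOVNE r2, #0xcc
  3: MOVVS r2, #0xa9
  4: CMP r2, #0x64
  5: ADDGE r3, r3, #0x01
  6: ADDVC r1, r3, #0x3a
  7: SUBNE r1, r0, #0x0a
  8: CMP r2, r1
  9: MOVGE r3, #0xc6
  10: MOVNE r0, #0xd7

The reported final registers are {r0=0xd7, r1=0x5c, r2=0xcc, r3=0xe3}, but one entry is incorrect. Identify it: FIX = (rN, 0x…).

FIX = (r1, 0x66)

0: ✓ CMP  NZCV=1000
1: ✓ ADDVC  r3←0xe3
2: ✓ MOVNE  r2←0xcc
3: · MOVVS
4: ✓ CMP  NZCV=0011
5: · ADDGE
6: · ADDVC
7: ✓ SUBNE  r1←0x66
8: ✓ CMP  NZCV=0011
9: · MOVGE
10: ✓ MOVNE  r0←0xd7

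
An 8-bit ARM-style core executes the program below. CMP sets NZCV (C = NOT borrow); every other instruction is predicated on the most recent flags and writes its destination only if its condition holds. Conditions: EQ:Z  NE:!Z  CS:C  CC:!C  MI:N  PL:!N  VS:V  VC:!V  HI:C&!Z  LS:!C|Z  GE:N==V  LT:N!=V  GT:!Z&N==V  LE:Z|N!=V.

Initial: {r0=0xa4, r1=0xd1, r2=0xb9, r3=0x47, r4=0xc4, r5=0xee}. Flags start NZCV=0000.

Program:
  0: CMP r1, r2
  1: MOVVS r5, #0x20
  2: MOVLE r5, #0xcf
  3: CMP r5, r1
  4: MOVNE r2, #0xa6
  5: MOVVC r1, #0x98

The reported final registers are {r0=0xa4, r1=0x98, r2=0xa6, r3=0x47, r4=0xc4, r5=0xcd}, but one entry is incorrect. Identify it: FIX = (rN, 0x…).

0: ✓ CMP  NZCV=0010
1: · MOVVS
2: · MOVLE
3: ✓ CMP  NZCV=0010
4: ✓ MOVNE  r2←0xa6
5: ✓ MOVVC  r1←0x98

FIX = (r5, 0xee)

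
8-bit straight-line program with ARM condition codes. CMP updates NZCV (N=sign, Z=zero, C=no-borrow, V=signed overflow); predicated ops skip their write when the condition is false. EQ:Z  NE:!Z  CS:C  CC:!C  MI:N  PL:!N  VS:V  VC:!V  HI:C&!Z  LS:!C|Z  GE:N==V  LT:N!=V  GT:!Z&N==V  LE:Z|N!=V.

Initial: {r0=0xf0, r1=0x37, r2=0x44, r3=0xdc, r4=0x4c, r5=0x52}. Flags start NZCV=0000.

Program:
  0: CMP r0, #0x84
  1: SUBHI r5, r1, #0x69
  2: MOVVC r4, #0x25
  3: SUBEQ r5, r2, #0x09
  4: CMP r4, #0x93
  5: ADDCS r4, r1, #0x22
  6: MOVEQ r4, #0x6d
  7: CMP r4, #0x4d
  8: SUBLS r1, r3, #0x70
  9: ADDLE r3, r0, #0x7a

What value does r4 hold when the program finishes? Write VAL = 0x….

VAL = 0x25

[0] flags=0010 → (cmp)
[1] flags=0010 HI?T → r5=0xce
[2] flags=0010 VC?T → r4=0x25
[3] flags=0010 EQ?F → skip
[4] flags=1001 → (cmp)
[5] flags=1001 CS?F → skip
[6] flags=1001 EQ?F → skip
[7] flags=1000 → (cmp)
[8] flags=1000 LS?T → r1=0x6c
[9] flags=1000 LE?T → r3=0x6a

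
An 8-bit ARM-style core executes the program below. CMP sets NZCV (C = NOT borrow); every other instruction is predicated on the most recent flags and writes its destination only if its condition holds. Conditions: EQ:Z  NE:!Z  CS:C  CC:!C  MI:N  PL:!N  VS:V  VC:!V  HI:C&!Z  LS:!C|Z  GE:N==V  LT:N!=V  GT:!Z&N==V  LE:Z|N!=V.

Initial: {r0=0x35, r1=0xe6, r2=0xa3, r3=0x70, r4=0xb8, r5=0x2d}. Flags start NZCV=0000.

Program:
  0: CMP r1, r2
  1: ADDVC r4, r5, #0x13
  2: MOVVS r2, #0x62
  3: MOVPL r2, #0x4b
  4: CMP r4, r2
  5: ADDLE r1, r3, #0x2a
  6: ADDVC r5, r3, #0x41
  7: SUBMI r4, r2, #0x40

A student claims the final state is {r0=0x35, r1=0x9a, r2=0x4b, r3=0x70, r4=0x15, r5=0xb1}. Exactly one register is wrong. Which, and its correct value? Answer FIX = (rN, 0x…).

FIX = (r4, 0x0b)

[0] flags=0010 → (cmp)
[1] flags=0010 VC?T → r4=0x40
[2] flags=0010 VS?F → skip
[3] flags=0010 PL?T → r2=0x4b
[4] flags=1000 → (cmp)
[5] flags=1000 LE?T → r1=0x9a
[6] flags=1000 VC?T → r5=0xb1
[7] flags=1000 MI?T → r4=0x0b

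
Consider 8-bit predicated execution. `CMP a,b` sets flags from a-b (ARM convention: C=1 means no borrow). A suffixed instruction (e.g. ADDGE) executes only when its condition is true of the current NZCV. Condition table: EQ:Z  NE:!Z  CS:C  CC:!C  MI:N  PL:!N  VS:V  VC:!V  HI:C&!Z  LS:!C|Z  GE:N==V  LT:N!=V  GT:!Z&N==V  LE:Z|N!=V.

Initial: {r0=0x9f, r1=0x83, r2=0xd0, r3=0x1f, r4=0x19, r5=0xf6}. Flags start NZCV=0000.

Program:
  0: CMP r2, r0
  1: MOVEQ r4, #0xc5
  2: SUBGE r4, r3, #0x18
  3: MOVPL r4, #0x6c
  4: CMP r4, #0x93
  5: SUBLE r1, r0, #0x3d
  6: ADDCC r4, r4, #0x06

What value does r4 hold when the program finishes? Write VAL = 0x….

VAL = 0x72

0: ✓ CMP  NZCV=0010
1: · MOVEQ
2: ✓ SUBGE  r4←0x07
3: ✓ MOVPL  r4←0x6c
4: ✓ CMP  NZCV=1001
5: · SUBLE
6: ✓ ADDCC  r4←0x72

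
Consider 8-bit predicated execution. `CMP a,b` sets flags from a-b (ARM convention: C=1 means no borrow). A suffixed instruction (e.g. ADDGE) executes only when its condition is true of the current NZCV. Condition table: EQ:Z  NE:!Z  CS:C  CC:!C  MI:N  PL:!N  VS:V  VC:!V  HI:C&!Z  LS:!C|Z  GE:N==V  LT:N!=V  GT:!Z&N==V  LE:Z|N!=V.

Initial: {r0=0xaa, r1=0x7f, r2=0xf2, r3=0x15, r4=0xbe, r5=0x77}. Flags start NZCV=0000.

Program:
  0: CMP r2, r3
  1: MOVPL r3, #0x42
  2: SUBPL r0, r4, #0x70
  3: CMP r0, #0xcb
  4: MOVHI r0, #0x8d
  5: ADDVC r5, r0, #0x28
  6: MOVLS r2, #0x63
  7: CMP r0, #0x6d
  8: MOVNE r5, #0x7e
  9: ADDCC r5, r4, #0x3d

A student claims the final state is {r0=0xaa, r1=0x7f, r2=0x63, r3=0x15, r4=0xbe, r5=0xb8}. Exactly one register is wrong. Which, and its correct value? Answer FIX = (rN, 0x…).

FIX = (r5, 0x7e)

[0] flags=1010 → (cmp)
[1] flags=1010 PL?F → skip
[2] flags=1010 PL?F → skip
[3] flags=1000 → (cmp)
[4] flags=1000 HI?F → skip
[5] flags=1000 VC?T → r5=0xd2
[6] flags=1000 LS?T → r2=0x63
[7] flags=0011 → (cmp)
[8] flags=0011 NE?T → r5=0x7e
[9] flags=0011 CC?F → skip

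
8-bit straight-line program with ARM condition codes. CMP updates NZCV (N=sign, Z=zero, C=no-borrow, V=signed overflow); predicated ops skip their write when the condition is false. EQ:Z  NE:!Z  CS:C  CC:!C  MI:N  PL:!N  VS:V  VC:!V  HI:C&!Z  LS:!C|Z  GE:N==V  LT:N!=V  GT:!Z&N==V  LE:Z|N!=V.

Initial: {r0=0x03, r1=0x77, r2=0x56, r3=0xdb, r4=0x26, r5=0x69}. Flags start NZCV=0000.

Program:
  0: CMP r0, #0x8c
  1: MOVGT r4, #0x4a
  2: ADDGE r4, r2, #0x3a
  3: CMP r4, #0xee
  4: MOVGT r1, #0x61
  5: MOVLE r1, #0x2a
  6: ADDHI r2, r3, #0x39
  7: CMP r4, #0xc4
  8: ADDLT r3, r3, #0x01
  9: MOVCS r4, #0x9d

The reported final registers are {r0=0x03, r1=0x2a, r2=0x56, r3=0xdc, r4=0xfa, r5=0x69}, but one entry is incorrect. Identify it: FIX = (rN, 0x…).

[0] flags=0000 → (cmp)
[1] flags=0000 GT?T → r4=0x4a
[2] flags=0000 GE?T → r4=0x90
[3] flags=1000 → (cmp)
[4] flags=1000 GT?F → skip
[5] flags=1000 LE?T → r1=0x2a
[6] flags=1000 HI?F → skip
[7] flags=1000 → (cmp)
[8] flags=1000 LT?T → r3=0xdc
[9] flags=1000 CS?F → skip

FIX = (r4, 0x90)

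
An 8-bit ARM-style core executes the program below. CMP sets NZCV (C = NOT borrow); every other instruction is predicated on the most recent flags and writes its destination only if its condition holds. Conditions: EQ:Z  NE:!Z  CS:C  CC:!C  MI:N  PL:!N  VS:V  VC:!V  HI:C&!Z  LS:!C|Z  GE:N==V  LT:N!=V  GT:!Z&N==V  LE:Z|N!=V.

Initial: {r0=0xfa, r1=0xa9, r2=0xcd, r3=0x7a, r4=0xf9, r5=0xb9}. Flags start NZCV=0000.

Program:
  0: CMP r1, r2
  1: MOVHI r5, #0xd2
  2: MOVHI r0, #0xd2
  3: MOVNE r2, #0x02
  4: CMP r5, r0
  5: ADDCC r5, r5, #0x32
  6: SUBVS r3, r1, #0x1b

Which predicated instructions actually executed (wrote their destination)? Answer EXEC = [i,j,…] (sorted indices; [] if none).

EXEC = [3,5]

[0] flags=1000 → (cmp)
[1] flags=1000 HI?F → skip
[2] flags=1000 HI?F → skip
[3] flags=1000 NE?T → r2=0x02
[4] flags=1000 → (cmp)
[5] flags=1000 CC?T → r5=0xeb
[6] flags=1000 VS?F → skip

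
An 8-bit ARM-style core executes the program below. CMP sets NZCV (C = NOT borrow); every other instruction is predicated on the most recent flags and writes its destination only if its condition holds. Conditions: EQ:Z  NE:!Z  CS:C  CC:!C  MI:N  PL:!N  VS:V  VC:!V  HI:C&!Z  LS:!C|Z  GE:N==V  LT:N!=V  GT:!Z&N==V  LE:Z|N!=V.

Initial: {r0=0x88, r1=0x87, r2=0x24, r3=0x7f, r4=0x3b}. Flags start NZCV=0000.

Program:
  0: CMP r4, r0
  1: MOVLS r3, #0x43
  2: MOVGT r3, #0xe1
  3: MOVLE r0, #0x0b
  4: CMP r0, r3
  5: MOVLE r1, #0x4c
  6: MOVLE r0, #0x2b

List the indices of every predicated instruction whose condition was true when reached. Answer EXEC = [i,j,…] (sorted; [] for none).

[0] flags=1001 → (cmp)
[1] flags=1001 LS?T → r3=0x43
[2] flags=1001 GT?T → r3=0xe1
[3] flags=1001 LE?F → skip
[4] flags=1000 → (cmp)
[5] flags=1000 LE?T → r1=0x4c
[6] flags=1000 LE?T → r0=0x2b

EXEC = [1,2,5,6]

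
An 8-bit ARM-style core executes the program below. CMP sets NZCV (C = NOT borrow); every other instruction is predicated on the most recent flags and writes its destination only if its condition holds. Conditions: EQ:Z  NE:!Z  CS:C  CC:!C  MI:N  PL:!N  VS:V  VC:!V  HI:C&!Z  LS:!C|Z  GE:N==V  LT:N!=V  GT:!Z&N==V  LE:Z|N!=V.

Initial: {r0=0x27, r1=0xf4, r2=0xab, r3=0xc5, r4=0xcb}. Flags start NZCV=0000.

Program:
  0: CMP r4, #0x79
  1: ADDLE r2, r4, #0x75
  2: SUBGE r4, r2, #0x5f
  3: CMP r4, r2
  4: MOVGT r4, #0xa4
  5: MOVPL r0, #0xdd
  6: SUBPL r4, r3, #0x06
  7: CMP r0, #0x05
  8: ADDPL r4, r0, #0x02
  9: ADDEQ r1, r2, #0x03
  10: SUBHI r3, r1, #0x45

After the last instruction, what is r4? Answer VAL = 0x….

VAL = 0x29

[0] flags=0011 → (cmp)
[1] flags=0011 LE?T → r2=0x40
[2] flags=0011 GE?F → skip
[3] flags=1010 → (cmp)
[4] flags=1010 GT?F → skip
[5] flags=1010 PL?F → skip
[6] flags=1010 PL?F → skip
[7] flags=0010 → (cmp)
[8] flags=0010 PL?T → r4=0x29
[9] flags=0010 EQ?F → skip
[10] flags=0010 HI?T → r3=0xaf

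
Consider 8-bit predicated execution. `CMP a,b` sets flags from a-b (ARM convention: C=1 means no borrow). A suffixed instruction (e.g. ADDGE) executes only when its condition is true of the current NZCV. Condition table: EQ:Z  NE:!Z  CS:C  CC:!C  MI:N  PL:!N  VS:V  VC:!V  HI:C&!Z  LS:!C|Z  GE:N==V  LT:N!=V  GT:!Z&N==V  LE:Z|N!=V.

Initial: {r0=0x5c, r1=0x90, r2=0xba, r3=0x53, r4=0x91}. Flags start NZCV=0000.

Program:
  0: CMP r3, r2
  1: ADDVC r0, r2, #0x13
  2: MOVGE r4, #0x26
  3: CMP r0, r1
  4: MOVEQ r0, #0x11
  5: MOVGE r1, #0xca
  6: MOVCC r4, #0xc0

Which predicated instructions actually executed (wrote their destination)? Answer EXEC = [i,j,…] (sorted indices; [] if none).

EXEC = [2,5,6]

0: ✓ CMP  NZCV=1001
1: · ADDVC
2: ✓ MOVGE  r4←0x26
3: ✓ CMP  NZCV=1001
4: · MOVEQ
5: ✓ MOVGE  r1←0xca
6: ✓ MOVCC  r4←0xc0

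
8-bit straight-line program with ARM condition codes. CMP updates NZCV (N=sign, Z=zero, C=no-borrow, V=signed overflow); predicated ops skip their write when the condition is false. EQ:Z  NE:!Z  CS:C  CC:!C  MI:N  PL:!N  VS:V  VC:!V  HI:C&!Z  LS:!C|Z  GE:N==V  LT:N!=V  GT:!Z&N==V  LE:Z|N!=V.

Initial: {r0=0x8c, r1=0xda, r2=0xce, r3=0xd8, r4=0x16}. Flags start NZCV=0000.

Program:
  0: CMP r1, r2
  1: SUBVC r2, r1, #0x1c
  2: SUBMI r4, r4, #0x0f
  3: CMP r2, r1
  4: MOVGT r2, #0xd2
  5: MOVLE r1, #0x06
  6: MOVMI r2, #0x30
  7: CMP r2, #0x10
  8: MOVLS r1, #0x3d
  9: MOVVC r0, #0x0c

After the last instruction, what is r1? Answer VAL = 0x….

VAL = 0x06

[0] flags=0010 → (cmp)
[1] flags=0010 VC?T → r2=0xbe
[2] flags=0010 MI?F → skip
[3] flags=1000 → (cmp)
[4] flags=1000 GT?F → skip
[5] flags=1000 LE?T → r1=0x06
[6] flags=1000 MI?T → r2=0x30
[7] flags=0010 → (cmp)
[8] flags=0010 LS?F → skip
[9] flags=0010 VC?T → r0=0x0c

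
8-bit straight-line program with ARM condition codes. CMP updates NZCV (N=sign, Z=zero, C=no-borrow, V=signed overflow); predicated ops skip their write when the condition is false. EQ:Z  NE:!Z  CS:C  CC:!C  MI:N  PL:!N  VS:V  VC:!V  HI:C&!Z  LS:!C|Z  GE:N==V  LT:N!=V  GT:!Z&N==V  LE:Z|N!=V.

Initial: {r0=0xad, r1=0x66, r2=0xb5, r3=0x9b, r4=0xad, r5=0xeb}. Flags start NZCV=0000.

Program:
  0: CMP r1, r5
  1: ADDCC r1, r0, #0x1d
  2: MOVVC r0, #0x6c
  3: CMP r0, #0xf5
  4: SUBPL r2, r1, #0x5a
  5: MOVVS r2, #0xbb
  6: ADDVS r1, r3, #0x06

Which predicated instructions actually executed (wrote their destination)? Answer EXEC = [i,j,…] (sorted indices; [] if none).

EXEC = [1,2,4]

[0] flags=0000 → (cmp)
[1] flags=0000 CC?T → r1=0xca
[2] flags=0000 VC?T → r0=0x6c
[3] flags=0000 → (cmp)
[4] flags=0000 PL?T → r2=0x70
[5] flags=0000 VS?F → skip
[6] flags=0000 VS?F → skip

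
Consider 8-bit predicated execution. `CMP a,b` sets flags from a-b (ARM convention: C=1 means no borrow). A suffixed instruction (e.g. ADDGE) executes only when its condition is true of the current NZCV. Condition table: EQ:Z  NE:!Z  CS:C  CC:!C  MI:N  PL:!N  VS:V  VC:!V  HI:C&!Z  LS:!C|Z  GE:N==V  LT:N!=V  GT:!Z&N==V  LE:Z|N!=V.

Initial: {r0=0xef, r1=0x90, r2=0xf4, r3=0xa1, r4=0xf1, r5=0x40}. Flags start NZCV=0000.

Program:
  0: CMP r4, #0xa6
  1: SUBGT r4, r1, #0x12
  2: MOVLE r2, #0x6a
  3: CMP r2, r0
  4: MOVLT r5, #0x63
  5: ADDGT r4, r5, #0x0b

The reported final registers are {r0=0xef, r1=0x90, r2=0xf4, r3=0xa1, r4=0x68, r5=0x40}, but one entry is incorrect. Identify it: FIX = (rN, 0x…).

[0] flags=0010 → (cmp)
[1] flags=0010 GT?T → r4=0x7e
[2] flags=0010 LE?F → skip
[3] flags=0010 → (cmp)
[4] flags=0010 LT?F → skip
[5] flags=0010 GT?T → r4=0x4b

FIX = (r4, 0x4b)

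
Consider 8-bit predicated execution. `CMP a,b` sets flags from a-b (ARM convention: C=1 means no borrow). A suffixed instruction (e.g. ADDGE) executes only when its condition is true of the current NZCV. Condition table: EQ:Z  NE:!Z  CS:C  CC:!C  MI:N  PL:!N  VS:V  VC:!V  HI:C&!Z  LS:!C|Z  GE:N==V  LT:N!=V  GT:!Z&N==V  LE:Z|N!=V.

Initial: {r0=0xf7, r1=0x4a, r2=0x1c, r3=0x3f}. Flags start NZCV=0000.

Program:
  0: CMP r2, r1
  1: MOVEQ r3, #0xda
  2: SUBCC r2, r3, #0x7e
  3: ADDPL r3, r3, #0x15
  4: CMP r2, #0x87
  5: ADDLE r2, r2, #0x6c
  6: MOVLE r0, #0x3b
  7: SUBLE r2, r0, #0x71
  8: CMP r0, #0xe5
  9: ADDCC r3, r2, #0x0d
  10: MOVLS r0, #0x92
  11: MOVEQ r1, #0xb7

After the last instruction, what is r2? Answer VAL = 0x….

VAL = 0xc1

0: ✓ CMP  NZCV=1000
1: · MOVEQ
2: ✓ SUBCC  r2←0xc1
3: · ADDPL
4: ✓ CMP  NZCV=0010
5: · ADDLE
6: · MOVLE
7: · SUBLE
8: ✓ CMP  NZCV=0010
9: · ADDCC
10: · MOVLS
11: · MOVEQ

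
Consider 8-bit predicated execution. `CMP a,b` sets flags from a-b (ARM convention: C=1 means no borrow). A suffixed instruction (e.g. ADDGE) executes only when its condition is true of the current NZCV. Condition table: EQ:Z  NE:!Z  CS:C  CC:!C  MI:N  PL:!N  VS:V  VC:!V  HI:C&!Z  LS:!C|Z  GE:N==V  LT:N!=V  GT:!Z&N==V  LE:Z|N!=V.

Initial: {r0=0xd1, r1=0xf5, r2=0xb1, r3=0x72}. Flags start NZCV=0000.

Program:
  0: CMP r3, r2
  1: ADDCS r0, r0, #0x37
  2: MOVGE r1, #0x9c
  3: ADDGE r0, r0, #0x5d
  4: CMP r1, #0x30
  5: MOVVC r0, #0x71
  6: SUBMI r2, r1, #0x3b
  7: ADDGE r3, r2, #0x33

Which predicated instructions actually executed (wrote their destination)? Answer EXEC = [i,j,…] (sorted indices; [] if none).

0: ✓ CMP  NZCV=1001
1: · ADDCS
2: ✓ MOVGE  r1←0x9c
3: ✓ ADDGE  r0←0x2e
4: ✓ CMP  NZCV=0011
5: · MOVVC
6: · SUBMI
7: · ADDGE

EXEC = [2,3]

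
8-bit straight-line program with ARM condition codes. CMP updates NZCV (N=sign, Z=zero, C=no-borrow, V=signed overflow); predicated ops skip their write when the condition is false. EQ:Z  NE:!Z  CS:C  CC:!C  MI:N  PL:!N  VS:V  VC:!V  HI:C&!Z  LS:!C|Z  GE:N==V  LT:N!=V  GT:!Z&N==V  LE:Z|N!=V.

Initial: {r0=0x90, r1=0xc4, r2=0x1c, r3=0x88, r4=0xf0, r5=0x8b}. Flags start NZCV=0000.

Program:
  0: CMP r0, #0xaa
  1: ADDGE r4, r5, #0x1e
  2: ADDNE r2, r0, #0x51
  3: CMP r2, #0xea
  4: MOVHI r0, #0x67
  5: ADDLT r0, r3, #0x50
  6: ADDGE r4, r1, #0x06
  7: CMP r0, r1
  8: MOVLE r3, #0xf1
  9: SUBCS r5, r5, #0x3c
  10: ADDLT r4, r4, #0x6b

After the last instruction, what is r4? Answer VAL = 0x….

VAL = 0xf0

[0] flags=1000 → (cmp)
[1] flags=1000 GE?F → skip
[2] flags=1000 NE?T → r2=0xe1
[3] flags=1000 → (cmp)
[4] flags=1000 HI?F → skip
[5] flags=1000 LT?T → r0=0xd8
[6] flags=1000 GE?F → skip
[7] flags=0010 → (cmp)
[8] flags=0010 LE?F → skip
[9] flags=0010 CS?T → r5=0x4f
[10] flags=0010 LT?F → skip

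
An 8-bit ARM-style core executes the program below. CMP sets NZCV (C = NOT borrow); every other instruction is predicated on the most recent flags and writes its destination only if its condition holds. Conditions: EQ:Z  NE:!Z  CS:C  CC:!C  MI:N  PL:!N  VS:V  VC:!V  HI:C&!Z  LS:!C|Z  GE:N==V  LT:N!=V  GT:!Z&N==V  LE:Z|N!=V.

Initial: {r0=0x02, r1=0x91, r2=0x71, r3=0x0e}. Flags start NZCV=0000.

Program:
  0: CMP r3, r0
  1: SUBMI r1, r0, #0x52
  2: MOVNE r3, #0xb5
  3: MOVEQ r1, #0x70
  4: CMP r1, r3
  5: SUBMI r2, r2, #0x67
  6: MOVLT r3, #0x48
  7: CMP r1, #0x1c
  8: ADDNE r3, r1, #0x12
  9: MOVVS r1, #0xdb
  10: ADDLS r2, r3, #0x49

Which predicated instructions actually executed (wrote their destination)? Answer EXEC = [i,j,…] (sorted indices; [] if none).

[0] flags=0010 → (cmp)
[1] flags=0010 MI?F → skip
[2] flags=0010 NE?T → r3=0xb5
[3] flags=0010 EQ?F → skip
[4] flags=1000 → (cmp)
[5] flags=1000 MI?T → r2=0x0a
[6] flags=1000 LT?T → r3=0x48
[7] flags=0011 → (cmp)
[8] flags=0011 NE?T → r3=0xa3
[9] flags=0011 VS?T → r1=0xdb
[10] flags=0011 LS?F → skip

EXEC = [2,5,6,8,9]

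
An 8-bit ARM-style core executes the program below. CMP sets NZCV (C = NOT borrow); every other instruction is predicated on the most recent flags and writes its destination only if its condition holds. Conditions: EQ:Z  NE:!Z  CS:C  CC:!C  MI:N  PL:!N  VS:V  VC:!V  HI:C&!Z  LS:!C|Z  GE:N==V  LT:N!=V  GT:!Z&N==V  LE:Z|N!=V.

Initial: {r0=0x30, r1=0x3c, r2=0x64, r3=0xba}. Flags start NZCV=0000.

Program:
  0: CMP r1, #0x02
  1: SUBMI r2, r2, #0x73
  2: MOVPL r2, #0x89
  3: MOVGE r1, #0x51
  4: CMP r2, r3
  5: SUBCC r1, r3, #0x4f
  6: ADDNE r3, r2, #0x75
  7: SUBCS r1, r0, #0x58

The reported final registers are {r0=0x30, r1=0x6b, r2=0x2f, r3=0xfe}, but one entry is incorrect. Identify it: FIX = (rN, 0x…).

FIX = (r2, 0x89)

0: ✓ CMP  NZCV=0010
1: · SUBMI
2: ✓ MOVPL  r2←0x89
3: ✓ MOVGE  r1←0x51
4: ✓ CMP  NZCV=1000
5: ✓ SUBCC  r1←0x6b
6: ✓ ADDNE  r3←0xfe
7: · SUBCS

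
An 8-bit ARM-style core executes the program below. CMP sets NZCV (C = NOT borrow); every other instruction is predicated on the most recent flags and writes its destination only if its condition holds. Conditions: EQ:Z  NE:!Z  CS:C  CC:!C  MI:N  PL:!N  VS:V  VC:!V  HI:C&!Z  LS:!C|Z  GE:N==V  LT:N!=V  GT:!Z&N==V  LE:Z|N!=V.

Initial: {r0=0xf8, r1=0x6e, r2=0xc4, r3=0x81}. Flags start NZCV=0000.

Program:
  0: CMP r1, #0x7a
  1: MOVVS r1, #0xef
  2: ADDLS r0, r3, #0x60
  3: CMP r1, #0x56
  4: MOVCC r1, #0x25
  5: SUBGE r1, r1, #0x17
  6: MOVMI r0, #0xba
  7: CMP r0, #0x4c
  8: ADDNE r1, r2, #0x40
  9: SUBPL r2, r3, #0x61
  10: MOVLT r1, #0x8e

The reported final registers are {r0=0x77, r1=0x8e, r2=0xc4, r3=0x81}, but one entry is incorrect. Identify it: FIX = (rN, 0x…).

[0] flags=1000 → (cmp)
[1] flags=1000 VS?F → skip
[2] flags=1000 LS?T → r0=0xe1
[3] flags=0010 → (cmp)
[4] flags=0010 CC?F → skip
[5] flags=0010 GE?T → r1=0x57
[6] flags=0010 MI?F → skip
[7] flags=1010 → (cmp)
[8] flags=1010 NE?T → r1=0x04
[9] flags=1010 PL?F → skip
[10] flags=1010 LT?T → r1=0x8e

FIX = (r0, 0xe1)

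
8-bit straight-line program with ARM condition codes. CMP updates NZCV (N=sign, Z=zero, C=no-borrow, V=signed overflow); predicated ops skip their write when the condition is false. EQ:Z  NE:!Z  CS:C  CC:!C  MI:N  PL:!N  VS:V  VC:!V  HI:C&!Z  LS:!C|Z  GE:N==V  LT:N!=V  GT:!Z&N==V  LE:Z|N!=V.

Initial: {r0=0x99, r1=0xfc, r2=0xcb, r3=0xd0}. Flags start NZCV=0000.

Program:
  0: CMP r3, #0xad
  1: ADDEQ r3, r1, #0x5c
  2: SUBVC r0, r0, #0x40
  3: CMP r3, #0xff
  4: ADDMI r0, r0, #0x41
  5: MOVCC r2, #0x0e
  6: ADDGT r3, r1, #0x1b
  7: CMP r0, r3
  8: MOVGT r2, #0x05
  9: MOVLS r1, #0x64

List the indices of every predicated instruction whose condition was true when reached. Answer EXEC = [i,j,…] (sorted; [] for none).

0: ✓ CMP  NZCV=0010
1: · ADDEQ
2: ✓ SUBVC  r0←0x59
3: ✓ CMP  NZCV=1000
4: ✓ ADDMI  r0←0x9a
5: ✓ MOVCC  r2←0x0e
6: · ADDGT
7: ✓ CMP  NZCV=1000
8: · MOVGT
9: ✓ MOVLS  r1←0x64

EXEC = [2,4,5,9]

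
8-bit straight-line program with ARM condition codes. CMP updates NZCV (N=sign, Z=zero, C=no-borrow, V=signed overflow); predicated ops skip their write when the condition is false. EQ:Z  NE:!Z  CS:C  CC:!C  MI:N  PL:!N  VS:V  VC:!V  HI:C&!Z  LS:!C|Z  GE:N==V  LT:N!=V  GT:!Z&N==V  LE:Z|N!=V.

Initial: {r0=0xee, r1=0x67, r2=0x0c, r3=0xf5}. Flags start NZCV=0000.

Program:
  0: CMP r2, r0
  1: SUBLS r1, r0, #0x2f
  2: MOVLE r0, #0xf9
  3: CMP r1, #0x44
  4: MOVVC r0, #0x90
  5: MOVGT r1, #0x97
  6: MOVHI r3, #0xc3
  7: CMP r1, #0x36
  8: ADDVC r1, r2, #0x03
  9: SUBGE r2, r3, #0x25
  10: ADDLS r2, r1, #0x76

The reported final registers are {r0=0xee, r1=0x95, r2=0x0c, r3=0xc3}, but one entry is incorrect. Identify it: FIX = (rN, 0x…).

FIX = (r1, 0x0f)

[0] flags=0000 → (cmp)
[1] flags=0000 LS?T → r1=0xbf
[2] flags=0000 LE?F → skip
[3] flags=0011 → (cmp)
[4] flags=0011 VC?F → skip
[5] flags=0011 GT?F → skip
[6] flags=0011 HI?T → r3=0xc3
[7] flags=1010 → (cmp)
[8] flags=1010 VC?T → r1=0x0f
[9] flags=1010 GE?F → skip
[10] flags=1010 LS?F → skip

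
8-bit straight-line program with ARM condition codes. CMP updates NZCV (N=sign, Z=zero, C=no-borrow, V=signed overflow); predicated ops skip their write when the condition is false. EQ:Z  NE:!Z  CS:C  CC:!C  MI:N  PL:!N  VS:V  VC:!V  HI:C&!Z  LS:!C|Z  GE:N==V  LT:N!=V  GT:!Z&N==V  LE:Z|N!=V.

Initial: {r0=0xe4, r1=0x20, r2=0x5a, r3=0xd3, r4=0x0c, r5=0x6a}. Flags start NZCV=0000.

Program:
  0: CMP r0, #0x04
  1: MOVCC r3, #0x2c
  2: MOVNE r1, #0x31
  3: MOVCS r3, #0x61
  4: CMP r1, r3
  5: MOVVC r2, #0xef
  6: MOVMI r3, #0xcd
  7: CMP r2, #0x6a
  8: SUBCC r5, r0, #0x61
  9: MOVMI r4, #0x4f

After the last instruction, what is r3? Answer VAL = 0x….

VAL = 0xcd

[0] flags=1010 → (cmp)
[1] flags=1010 CC?F → skip
[2] flags=1010 NE?T → r1=0x31
[3] flags=1010 CS?T → r3=0x61
[4] flags=1000 → (cmp)
[5] flags=1000 VC?T → r2=0xef
[6] flags=1000 MI?T → r3=0xcd
[7] flags=1010 → (cmp)
[8] flags=1010 CC?F → skip
[9] flags=1010 MI?T → r4=0x4f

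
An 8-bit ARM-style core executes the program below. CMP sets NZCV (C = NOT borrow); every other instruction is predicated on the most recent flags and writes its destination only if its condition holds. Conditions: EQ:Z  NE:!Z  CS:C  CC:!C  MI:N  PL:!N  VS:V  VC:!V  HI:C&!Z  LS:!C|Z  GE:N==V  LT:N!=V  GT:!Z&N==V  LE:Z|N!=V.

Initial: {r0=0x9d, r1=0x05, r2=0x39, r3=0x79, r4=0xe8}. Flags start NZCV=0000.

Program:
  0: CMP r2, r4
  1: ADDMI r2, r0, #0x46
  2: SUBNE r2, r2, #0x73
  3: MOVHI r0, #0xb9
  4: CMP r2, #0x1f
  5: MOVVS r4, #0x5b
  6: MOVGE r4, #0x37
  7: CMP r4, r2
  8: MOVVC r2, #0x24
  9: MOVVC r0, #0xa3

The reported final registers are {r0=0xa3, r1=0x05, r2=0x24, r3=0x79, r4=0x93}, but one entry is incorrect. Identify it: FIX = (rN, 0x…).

0: ✓ CMP  NZCV=0000
1: · ADDMI
2: ✓ SUBNE  r2←0xc6
3: · MOVHI
4: ✓ CMP  NZCV=1010
5: · MOVVS
6: · MOVGE
7: ✓ CMP  NZCV=0010
8: ✓ MOVVC  r2←0x24
9: ✓ MOVVC  r0←0xa3

FIX = (r4, 0xe8)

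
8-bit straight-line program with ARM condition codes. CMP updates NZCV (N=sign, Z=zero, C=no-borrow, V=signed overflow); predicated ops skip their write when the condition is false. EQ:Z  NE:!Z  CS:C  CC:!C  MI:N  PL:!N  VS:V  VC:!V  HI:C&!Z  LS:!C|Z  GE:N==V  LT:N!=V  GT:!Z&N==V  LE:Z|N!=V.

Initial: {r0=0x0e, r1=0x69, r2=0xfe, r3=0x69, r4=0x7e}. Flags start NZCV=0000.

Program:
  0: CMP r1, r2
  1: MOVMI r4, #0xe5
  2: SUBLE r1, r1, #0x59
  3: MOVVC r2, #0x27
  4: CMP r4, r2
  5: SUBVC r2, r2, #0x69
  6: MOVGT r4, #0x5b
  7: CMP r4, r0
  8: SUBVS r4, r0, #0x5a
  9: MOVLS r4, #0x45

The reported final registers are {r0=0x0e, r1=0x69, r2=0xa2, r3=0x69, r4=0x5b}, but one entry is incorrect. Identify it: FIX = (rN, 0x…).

FIX = (r2, 0xbe)

[0] flags=0000 → (cmp)
[1] flags=0000 MI?F → skip
[2] flags=0000 LE?F → skip
[3] flags=0000 VC?T → r2=0x27
[4] flags=0010 → (cmp)
[5] flags=0010 VC?T → r2=0xbe
[6] flags=0010 GT?T → r4=0x5b
[7] flags=0010 → (cmp)
[8] flags=0010 VS?F → skip
[9] flags=0010 LS?F → skip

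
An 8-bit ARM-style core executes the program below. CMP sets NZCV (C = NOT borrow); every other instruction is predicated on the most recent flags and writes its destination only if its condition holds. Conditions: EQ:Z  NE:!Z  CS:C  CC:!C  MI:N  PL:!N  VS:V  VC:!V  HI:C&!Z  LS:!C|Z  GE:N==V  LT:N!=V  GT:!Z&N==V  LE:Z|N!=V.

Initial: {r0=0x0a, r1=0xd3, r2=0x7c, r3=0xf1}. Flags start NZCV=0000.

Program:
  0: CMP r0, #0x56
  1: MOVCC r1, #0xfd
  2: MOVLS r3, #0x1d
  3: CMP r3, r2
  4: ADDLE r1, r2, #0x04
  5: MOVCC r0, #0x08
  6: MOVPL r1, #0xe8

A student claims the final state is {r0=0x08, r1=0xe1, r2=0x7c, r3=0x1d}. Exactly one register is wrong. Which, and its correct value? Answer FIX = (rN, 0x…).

FIX = (r1, 0x80)

[0] flags=1000 → (cmp)
[1] flags=1000 CC?T → r1=0xfd
[2] flags=1000 LS?T → r3=0x1d
[3] flags=1000 → (cmp)
[4] flags=1000 LE?T → r1=0x80
[5] flags=1000 CC?T → r0=0x08
[6] flags=1000 PL?F → skip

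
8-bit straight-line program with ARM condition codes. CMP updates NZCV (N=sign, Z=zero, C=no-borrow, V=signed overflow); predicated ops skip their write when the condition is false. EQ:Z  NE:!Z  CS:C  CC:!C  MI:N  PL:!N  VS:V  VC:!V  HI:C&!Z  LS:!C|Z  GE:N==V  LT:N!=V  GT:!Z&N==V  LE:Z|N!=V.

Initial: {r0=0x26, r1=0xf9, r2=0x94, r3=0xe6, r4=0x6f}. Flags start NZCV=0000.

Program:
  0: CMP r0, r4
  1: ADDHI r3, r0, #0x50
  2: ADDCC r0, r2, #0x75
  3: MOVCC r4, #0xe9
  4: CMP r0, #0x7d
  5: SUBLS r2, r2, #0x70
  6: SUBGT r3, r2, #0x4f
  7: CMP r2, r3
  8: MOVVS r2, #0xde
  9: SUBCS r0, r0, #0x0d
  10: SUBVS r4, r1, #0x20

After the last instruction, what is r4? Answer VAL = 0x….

VAL = 0xe9

[0] flags=1000 → (cmp)
[1] flags=1000 HI?F → skip
[2] flags=1000 CC?T → r0=0x09
[3] flags=1000 CC?T → r4=0xe9
[4] flags=1000 → (cmp)
[5] flags=1000 LS?T → r2=0x24
[6] flags=1000 GT?F → skip
[7] flags=0000 → (cmp)
[8] flags=0000 VS?F → skip
[9] flags=0000 CS?F → skip
[10] flags=0000 VS?F → skip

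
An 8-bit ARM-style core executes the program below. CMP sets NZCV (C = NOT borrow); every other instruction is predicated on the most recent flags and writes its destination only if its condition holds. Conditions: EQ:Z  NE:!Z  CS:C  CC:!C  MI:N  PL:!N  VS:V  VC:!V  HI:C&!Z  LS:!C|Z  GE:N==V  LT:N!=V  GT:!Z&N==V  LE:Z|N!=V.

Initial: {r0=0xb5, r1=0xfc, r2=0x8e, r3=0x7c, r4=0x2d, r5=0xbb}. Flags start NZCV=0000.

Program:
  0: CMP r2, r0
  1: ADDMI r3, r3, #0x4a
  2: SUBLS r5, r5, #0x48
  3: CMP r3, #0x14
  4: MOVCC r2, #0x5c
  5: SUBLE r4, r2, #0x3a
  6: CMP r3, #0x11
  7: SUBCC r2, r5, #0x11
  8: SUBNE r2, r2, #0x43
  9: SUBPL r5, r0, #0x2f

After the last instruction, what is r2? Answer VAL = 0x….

[0] flags=1000 → (cmp)
[1] flags=1000 MI?T → r3=0xc6
[2] flags=1000 LS?T → r5=0x73
[3] flags=1010 → (cmp)
[4] flags=1010 CC?F → skip
[5] flags=1010 LE?T → r4=0x54
[6] flags=1010 → (cmp)
[7] flags=1010 CC?F → skip
[8] flags=1010 NE?T → r2=0x4b
[9] flags=1010 PL?F → skip

VAL = 0x4b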